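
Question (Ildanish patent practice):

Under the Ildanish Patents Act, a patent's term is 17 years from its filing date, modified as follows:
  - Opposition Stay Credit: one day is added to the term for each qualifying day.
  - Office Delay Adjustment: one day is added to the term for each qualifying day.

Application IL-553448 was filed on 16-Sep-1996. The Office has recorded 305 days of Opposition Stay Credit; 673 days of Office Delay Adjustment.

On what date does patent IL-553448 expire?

May 21, 2016

Base term: filing date + 17 years → 16 September 2013.
Opposition Stay Credit: +305 days → 18 July 2014.
Office Delay Adjustment: +673 days → 21 May 2016.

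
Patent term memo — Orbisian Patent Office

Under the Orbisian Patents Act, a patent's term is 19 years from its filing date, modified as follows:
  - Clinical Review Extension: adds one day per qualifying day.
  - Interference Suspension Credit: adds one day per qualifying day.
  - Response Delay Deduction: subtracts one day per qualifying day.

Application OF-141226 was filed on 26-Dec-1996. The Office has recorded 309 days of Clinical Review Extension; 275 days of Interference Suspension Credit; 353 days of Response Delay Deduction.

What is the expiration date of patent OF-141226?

Base term: filing date + 19 years → 26 December 2015.
Clinical Review Extension: +309 days → 30 October 2016.
Interference Suspension Credit: +275 days → 1 August 2017.
Response Delay Deduction: −353 days → 13 August 2016.

August 13, 2016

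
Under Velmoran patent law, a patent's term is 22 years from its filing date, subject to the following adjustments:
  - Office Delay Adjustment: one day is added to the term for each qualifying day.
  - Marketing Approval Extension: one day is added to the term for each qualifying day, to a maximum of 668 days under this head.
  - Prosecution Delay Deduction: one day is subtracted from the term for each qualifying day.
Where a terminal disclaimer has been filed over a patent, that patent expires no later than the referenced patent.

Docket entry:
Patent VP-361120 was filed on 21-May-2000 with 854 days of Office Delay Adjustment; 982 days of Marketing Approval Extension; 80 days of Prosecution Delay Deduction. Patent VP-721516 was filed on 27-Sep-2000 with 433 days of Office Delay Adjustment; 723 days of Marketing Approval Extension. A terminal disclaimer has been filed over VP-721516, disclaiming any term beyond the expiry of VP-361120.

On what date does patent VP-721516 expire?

2025-10-02

Natural term of VP-721516:
  Base: filing + 22 years → 27 September 2022.
  Office Delay Adjustment: +433 days → 4 December 2023.
  Marketing Approval Extension: 723 days claimed exceeds the 668-day cap, so +668 days → 2 October 2025.
Expiry of referenced patent VP-361120:
  Base: filing + 22 years → 21 May 2022.
  Office Delay Adjustment: +854 days → 21 September 2024.
  Marketing Approval Extension: 982 days claimed exceeds the 668-day cap, so +668 days → 21 July 2026.
  Prosecution Delay Deduction: −80 days → 2 May 2026.
Terminal disclaimer: VP-721516 expires on the earlier of 2 October 2025 and 2 May 2026.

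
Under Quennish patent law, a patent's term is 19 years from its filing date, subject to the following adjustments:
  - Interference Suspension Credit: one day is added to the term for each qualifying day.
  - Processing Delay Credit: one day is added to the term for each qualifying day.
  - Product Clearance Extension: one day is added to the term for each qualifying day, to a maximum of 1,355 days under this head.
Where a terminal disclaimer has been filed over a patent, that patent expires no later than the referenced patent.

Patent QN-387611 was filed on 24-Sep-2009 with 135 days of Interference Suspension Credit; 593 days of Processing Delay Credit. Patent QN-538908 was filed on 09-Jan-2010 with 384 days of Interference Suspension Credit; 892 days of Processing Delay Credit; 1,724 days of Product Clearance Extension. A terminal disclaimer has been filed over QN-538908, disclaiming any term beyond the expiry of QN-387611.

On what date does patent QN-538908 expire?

2030-09-22

Natural term of QN-538908:
  Base: filing + 19 years → 9 January 2029.
  Interference Suspension Credit: +384 days → 28 January 2030.
  Processing Delay Credit: +892 days → 8 July 2032.
  Product Clearance Extension: 1724 days claimed exceeds the 1355-day cap, so +1355 days → 24 March 2036.
Expiry of referenced patent QN-387611:
  Base: filing + 19 years → 24 September 2028.
  Interference Suspension Credit: +135 days → 6 February 2029.
  Processing Delay Credit: +593 days → 22 September 2030.
Terminal disclaimer: QN-538908 expires on the earlier of 24 March 2036 and 22 September 2030.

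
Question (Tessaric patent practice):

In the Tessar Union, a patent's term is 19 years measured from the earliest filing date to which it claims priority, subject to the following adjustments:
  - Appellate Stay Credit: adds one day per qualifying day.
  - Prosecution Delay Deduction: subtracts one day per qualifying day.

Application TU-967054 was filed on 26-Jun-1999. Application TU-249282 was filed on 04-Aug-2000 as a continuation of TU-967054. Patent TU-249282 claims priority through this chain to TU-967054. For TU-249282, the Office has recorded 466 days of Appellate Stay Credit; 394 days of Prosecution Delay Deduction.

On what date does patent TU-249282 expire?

Earliest priority filing: 26 June 1999.
Base term: 26 June 1999 + 19 years → 26 June 2018.
Appellate Stay Credit: +466 days → 5 October 2019.
Prosecution Delay Deduction: −394 days → 6 September 2018.

September 6, 2018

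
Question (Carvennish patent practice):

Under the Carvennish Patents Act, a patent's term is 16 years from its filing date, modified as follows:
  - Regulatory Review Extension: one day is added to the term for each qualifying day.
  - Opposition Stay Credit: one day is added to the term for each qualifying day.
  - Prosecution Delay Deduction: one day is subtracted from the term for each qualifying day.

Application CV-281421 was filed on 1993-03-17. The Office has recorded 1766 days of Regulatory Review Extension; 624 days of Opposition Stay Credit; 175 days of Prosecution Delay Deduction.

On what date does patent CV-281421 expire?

April 10, 2015

Base term: filing date + 16 years → 17 March 2009.
Regulatory Review Extension: +1766 days → 16 January 2014.
Opposition Stay Credit: +624 days → 2 October 2015.
Prosecution Delay Deduction: −175 days → 10 April 2015.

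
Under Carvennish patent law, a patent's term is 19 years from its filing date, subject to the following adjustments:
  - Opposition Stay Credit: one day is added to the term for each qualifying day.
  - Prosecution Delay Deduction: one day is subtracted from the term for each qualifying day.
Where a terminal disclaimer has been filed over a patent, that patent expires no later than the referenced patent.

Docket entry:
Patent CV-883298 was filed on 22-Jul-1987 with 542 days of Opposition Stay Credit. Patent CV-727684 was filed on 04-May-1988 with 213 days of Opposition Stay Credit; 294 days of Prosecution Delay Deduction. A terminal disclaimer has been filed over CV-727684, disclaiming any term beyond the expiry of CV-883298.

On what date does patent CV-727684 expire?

February 12, 2007

Natural term of CV-727684:
  Base: filing + 19 years → 4 May 2007.
  Opposition Stay Credit: +213 days → 3 December 2007.
  Prosecution Delay Deduction: −294 days → 12 February 2007.
Expiry of referenced patent CV-883298:
  Base: filing + 19 years → 22 July 2006.
  Opposition Stay Credit: +542 days → 15 January 2008.
Terminal disclaimer: CV-727684 expires on the earlier of 12 February 2007 and 15 January 2008.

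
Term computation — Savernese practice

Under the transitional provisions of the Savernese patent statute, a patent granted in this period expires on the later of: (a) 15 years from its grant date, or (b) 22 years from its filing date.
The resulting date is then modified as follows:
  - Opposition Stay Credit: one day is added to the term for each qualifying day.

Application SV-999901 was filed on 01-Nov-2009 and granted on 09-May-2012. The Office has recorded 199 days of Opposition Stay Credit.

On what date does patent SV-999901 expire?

2032-05-18

(a) grant + 15 years → 9 May 2027.
(b) filing + 22 years → 1 November 2031.
Later of the two: 1 November 2031.
Opposition Stay Credit: +199 days → 18 May 2032.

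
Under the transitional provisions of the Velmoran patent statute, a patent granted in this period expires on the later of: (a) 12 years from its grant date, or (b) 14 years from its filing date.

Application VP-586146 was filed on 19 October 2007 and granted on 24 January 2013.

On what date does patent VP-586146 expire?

(a) grant + 12 years → 24 January 2025.
(b) filing + 14 years → 19 October 2021.
Later of the two: 24 January 2025.

2025-01-24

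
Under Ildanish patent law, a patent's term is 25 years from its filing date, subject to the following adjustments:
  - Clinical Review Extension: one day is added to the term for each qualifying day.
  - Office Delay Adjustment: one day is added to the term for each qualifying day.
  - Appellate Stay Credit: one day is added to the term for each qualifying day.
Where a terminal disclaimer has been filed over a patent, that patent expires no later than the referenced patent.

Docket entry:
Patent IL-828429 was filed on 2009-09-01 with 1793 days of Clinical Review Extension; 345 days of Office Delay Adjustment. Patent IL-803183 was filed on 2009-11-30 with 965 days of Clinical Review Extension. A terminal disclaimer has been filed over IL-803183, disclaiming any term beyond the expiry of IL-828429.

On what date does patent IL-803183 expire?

July 22, 2037

Natural term of IL-803183:
  Base: filing + 25 years → 30 November 2034.
  Clinical Review Extension: +965 days → 22 July 2037.
Expiry of referenced patent IL-828429:
  Base: filing + 25 years → 1 September 2034.
  Clinical Review Extension: +1793 days → 30 July 2039.
  Office Delay Adjustment: +345 days → 9 July 2040.
Terminal disclaimer: IL-803183 expires on the earlier of 22 July 2037 and 9 July 2040.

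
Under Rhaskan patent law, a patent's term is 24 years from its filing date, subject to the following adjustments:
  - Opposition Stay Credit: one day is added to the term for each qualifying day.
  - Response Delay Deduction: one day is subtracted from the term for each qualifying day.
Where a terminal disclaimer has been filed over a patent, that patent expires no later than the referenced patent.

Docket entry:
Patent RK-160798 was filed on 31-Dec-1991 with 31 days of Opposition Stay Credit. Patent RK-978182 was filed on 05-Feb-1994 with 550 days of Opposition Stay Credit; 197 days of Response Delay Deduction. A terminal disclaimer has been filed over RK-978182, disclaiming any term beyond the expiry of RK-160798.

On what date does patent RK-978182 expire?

January 31, 2016

Natural term of RK-978182:
  Base: filing + 24 years → 5 February 2018.
  Opposition Stay Credit: +550 days → 9 August 2019.
  Response Delay Deduction: −197 days → 24 January 2019.
Expiry of referenced patent RK-160798:
  Base: filing + 24 years → 31 December 2015.
  Opposition Stay Credit: +31 days → 31 January 2016.
Terminal disclaimer: RK-978182 expires on the earlier of 24 January 2019 and 31 January 2016.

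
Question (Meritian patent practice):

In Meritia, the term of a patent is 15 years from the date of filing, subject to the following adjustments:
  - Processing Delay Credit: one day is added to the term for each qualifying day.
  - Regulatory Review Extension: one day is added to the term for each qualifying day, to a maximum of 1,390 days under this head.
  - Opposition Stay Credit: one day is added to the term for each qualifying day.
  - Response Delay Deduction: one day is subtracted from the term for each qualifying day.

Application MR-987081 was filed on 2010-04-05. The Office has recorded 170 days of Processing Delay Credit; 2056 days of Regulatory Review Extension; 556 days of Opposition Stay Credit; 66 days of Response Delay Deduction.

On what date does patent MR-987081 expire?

Base term: filing date + 15 years → 5 April 2025.
Processing Delay Credit: +170 days → 22 September 2025.
Regulatory Review Extension: 2056 days claimed exceeds the 1390-day cap, so +1390 days → 13 July 2029.
Opposition Stay Credit: +556 days → 20 January 2031.
Response Delay Deduction: −66 days → 15 November 2030.

November 15, 2030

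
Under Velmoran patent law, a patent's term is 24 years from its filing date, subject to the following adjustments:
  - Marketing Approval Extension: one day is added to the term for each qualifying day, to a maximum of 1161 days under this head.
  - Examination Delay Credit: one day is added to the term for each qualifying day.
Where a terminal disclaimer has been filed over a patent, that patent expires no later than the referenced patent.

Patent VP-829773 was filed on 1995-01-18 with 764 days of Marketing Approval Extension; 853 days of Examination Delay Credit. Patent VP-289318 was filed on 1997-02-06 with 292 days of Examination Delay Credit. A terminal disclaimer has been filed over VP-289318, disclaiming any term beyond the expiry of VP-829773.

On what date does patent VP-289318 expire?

Natural term of VP-289318:
  Base: filing + 24 years → 6 February 2021.
  Examination Delay Credit: +292 days → 25 November 2021.
Expiry of referenced patent VP-829773:
  Base: filing + 24 years → 18 January 2019.
  Marketing Approval Extension: 764 days (within the 1161-day cap) → +764 days → 20 February 2021.
  Examination Delay Credit: +853 days → 23 June 2023.
Terminal disclaimer: VP-289318 expires on the earlier of 25 November 2021 and 23 June 2023.

November 25, 2021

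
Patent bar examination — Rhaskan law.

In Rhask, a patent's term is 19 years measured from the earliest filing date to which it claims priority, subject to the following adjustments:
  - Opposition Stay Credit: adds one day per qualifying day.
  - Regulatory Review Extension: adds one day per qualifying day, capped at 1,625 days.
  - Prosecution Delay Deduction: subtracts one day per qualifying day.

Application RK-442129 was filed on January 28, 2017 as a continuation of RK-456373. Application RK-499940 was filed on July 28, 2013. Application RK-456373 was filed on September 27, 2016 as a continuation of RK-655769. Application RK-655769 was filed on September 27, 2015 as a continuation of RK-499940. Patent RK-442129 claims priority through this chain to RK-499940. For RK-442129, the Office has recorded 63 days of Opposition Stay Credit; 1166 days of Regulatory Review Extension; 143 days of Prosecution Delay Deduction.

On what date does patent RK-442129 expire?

Earliest priority filing: 28 July 2013.
Base term: 28 July 2013 + 19 years → 28 July 2032.
Opposition Stay Credit: +63 days → 29 September 2032.
Regulatory Review Extension: 1166 days (within the 1625-day cap) → +1166 days → 9 December 2035.
Prosecution Delay Deduction: −143 days → 19 July 2035.

2035-07-19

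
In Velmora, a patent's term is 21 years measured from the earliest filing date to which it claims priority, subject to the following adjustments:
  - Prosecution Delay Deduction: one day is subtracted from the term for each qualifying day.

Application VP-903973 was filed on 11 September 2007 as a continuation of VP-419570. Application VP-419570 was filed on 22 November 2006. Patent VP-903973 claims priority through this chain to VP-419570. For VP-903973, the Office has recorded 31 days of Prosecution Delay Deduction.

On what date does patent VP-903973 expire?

2027-10-22

Earliest priority filing: 22 November 2006.
Base term: 22 November 2006 + 21 years → 22 November 2027.
Prosecution Delay Deduction: −31 days → 22 October 2027.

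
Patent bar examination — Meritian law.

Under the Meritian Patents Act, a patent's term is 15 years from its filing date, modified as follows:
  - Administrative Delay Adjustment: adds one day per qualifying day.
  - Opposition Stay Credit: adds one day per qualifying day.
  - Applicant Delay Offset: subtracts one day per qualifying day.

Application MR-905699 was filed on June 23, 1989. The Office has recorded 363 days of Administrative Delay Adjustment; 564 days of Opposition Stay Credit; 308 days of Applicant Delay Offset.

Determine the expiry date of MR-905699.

Base term: filing date + 15 years → 23 June 2004.
Administrative Delay Adjustment: +363 days → 21 June 2005.
Opposition Stay Credit: +564 days → 6 January 2007.
Applicant Delay Offset: −308 days → 4 March 2006.

March 4, 2006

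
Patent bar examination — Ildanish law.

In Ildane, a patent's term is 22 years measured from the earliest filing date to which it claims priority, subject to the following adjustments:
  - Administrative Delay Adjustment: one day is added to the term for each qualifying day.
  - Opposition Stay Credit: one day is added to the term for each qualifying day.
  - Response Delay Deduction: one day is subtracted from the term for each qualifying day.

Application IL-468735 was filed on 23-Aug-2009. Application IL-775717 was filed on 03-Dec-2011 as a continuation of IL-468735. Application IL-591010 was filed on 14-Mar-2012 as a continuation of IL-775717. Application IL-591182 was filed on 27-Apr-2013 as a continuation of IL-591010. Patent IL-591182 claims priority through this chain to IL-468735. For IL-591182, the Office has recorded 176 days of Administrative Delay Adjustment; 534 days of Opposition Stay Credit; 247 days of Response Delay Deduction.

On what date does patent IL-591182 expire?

Earliest priority filing: 23 August 2009.
Base term: 23 August 2009 + 22 years → 23 August 2031.
Administrative Delay Adjustment: +176 days → 15 February 2032.
Opposition Stay Credit: +534 days → 2 August 2033.
Response Delay Deduction: −247 days → 28 November 2032.

November 28, 2032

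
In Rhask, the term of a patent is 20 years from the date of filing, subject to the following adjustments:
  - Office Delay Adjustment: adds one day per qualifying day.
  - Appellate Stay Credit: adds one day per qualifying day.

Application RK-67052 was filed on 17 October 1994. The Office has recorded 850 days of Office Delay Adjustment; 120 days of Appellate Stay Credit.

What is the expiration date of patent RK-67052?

Base term: filing date + 20 years → 17 October 2014.
Office Delay Adjustment: +850 days → 13 February 2017.
Appellate Stay Credit: +120 days → 13 June 2017.

2017-06-13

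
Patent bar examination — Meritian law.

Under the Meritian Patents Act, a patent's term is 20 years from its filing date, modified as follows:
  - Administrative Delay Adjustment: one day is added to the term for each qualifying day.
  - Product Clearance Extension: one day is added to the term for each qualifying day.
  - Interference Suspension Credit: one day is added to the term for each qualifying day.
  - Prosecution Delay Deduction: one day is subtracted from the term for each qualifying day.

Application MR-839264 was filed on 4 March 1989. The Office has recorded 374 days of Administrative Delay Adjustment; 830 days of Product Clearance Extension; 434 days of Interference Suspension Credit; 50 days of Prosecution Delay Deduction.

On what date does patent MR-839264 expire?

Base term: filing date + 20 years → 4 March 2009.
Administrative Delay Adjustment: +374 days → 13 March 2010.
Product Clearance Extension: +830 days → 20 June 2012.
Interference Suspension Credit: +434 days → 28 August 2013.
Prosecution Delay Deduction: −50 days → 9 July 2013.

2013-07-09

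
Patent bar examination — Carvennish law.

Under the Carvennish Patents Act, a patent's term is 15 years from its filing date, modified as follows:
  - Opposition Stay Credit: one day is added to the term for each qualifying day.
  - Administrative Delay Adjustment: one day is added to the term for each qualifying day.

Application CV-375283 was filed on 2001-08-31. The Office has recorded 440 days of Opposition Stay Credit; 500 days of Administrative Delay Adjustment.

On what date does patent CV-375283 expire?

Base term: filing date + 15 years → 31 August 2016.
Opposition Stay Credit: +440 days → 14 November 2017.
Administrative Delay Adjustment: +500 days → 29 March 2019.

2019-03-29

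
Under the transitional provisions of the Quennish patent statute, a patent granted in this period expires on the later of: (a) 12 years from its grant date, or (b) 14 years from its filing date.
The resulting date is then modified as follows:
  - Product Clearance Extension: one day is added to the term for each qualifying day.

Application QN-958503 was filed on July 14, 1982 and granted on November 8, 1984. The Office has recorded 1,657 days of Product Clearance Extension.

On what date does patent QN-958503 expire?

2001-05-23

(a) grant + 12 years → 8 November 1996.
(b) filing + 14 years → 14 July 1996.
Later of the two: 8 November 1996.
Product Clearance Extension: +1657 days → 23 May 2001.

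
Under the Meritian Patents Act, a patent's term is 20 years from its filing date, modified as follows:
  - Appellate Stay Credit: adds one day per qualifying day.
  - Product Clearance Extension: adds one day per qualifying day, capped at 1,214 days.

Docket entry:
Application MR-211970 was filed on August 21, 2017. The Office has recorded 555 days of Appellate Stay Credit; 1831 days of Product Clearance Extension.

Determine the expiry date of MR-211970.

June 25, 2042

Base term: filing date + 20 years → 21 August 2037.
Appellate Stay Credit: +555 days → 27 February 2039.
Product Clearance Extension: 1831 days claimed exceeds the 1214-day cap, so +1214 days → 25 June 2042.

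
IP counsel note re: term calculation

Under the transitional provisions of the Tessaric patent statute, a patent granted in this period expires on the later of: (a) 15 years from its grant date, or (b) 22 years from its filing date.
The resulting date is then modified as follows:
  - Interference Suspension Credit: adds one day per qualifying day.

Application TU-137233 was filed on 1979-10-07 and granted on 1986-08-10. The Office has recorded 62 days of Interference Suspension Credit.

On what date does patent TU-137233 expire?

(a) grant + 15 years → 10 August 2001.
(b) filing + 22 years → 7 October 2001.
Later of the two: 7 October 2001.
Interference Suspension Credit: +62 days → 8 December 2001.

December 8, 2001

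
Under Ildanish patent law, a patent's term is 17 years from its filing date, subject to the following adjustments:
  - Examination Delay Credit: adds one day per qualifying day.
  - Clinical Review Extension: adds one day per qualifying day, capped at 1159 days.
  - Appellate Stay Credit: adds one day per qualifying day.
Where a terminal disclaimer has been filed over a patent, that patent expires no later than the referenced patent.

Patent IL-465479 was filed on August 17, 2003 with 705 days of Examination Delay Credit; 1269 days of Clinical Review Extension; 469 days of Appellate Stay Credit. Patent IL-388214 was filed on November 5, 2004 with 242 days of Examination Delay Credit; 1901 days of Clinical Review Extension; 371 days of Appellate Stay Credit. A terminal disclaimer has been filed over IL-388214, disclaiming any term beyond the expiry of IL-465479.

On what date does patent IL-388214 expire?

September 12, 2026

Natural term of IL-388214:
  Base: filing + 17 years → 5 November 2021.
  Examination Delay Credit: +242 days → 5 July 2022.
  Clinical Review Extension: 1901 days claimed exceeds the 1159-day cap, so +1159 days → 6 September 2025.
  Appellate Stay Credit: +371 days → 12 September 2026.
Expiry of referenced patent IL-465479:
  Base: filing + 17 years → 17 August 2020.
  Examination Delay Credit: +705 days → 23 July 2022.
  Clinical Review Extension: 1269 days claimed exceeds the 1159-day cap, so +1159 days → 24 September 2025.
  Appellate Stay Credit: +469 days → 6 January 2027.
Terminal disclaimer: IL-388214 expires on the earlier of 12 September 2026 and 6 January 2027.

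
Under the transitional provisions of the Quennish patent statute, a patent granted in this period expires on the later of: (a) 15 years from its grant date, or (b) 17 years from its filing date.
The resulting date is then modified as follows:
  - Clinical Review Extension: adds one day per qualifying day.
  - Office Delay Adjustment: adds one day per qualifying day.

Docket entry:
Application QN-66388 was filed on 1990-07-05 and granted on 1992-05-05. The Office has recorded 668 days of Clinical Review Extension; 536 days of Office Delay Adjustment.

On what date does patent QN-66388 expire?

2010-10-21

(a) grant + 15 years → 5 May 2007.
(b) filing + 17 years → 5 July 2007.
Later of the two: 5 July 2007.
Clinical Review Extension: +668 days → 3 May 2009.
Office Delay Adjustment: +536 days → 21 October 2010.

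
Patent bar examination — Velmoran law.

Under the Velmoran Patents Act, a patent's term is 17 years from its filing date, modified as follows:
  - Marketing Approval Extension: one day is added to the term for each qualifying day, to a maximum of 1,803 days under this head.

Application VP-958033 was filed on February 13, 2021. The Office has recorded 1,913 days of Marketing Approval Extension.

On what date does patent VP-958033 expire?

Base term: filing date + 17 years → 13 February 2038.
Marketing Approval Extension: 1913 days claimed exceeds the 1803-day cap, so +1803 days → 21 January 2043.

January 21, 2043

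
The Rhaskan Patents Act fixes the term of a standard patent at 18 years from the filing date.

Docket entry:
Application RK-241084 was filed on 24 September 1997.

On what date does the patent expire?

Filing date + 18 years → 24 September 2015.

September 24, 2015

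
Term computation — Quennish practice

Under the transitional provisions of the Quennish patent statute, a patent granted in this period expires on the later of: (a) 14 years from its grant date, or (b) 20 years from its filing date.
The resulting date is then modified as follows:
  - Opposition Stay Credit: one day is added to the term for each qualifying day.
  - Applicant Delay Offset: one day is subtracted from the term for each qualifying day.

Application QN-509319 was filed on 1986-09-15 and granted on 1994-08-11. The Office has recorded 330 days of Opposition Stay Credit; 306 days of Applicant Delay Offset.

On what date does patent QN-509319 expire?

(a) grant + 14 years → 11 August 2008.
(b) filing + 20 years → 15 September 2006.
Later of the two: 11 August 2008.
Opposition Stay Credit: +330 days → 7 July 2009.
Applicant Delay Offset: −306 days → 4 September 2008.

2008-09-04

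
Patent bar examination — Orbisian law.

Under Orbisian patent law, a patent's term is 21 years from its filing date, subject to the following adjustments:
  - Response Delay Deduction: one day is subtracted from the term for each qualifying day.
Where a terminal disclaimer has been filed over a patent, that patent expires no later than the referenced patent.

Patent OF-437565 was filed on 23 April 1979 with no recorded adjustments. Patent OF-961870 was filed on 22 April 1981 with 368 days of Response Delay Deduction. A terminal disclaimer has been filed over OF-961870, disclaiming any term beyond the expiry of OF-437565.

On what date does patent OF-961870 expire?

April 23, 2000

Natural term of OF-961870:
  Base: filing + 21 years → 22 April 2002.
  Response Delay Deduction: −368 days → 19 April 2001.
Expiry of referenced patent OF-437565:
  Base: filing + 21 years → 23 April 2000.
Terminal disclaimer: OF-961870 expires on the earlier of 19 April 2001 and 23 April 2000.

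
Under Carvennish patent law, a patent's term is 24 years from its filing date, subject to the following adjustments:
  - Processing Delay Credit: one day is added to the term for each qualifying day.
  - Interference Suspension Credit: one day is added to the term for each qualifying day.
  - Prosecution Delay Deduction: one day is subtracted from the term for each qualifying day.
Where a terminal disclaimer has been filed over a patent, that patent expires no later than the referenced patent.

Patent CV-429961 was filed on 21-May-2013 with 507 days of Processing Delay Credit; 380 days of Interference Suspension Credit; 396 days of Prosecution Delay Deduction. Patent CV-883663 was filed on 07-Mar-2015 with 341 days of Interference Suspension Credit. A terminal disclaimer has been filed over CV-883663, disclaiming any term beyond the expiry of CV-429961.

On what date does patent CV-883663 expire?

2038-09-24

Natural term of CV-883663:
  Base: filing + 24 years → 7 March 2039.
  Interference Suspension Credit: +341 days → 11 February 2040.
Expiry of referenced patent CV-429961:
  Base: filing + 24 years → 21 May 2037.
  Processing Delay Credit: +507 days → 10 October 2038.
  Interference Suspension Credit: +380 days → 25 October 2039.
  Prosecution Delay Deduction: −396 days → 24 September 2038.
Terminal disclaimer: CV-883663 expires on the earlier of 11 February 2040 and 24 September 2038.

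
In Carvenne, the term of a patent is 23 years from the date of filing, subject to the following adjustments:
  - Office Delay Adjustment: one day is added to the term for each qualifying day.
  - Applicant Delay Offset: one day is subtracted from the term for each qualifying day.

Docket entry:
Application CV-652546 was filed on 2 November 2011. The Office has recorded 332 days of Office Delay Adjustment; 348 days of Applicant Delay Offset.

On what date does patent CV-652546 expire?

Base term: filing date + 23 years → 2 November 2034.
Office Delay Adjustment: +332 days → 30 September 2035.
Applicant Delay Offset: −348 days → 17 October 2034.

October 17, 2034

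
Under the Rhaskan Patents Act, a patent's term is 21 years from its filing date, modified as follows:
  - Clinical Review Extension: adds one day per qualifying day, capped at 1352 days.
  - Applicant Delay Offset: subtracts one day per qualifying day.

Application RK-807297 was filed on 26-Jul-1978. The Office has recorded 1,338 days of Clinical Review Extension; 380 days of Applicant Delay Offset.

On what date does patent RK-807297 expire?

Base term: filing date + 21 years → 26 July 1999.
Clinical Review Extension: 1338 days (within the 1352-day cap) → +1338 days → 25 March 2003.
Applicant Delay Offset: −380 days → 10 March 2002.

March 10, 2002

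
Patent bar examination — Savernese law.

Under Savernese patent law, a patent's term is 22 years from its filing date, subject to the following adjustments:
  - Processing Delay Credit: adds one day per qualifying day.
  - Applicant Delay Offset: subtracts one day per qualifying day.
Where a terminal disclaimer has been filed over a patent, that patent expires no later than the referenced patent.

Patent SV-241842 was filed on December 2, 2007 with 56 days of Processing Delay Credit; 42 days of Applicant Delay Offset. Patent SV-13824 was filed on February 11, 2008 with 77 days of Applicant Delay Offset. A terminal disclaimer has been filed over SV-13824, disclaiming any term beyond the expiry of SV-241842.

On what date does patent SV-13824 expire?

2029-11-26

Natural term of SV-13824:
  Base: filing + 22 years → 11 February 2030.
  Applicant Delay Offset: −77 days → 26 November 2029.
Expiry of referenced patent SV-241842:
  Base: filing + 22 years → 2 December 2029.
  Processing Delay Credit: +56 days → 27 January 2030.
  Applicant Delay Offset: −42 days → 16 December 2029.
Terminal disclaimer: SV-13824 expires on the earlier of 26 November 2029 and 16 December 2029.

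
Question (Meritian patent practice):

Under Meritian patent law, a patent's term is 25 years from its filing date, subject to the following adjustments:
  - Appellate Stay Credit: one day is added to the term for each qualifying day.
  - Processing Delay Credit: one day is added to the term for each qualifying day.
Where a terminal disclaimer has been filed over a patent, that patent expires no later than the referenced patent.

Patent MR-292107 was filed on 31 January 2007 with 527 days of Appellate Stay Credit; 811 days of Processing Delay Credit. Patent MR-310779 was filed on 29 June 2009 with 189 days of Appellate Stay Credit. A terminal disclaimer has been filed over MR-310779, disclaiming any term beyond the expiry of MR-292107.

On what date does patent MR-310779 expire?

January 4, 2035

Natural term of MR-310779:
  Base: filing + 25 years → 29 June 2034.
  Appellate Stay Credit: +189 days → 4 January 2035.
Expiry of referenced patent MR-292107:
  Base: filing + 25 years → 31 January 2032.
  Appellate Stay Credit: +527 days → 11 July 2033.
  Processing Delay Credit: +811 days → 30 September 2035.
Terminal disclaimer: MR-310779 expires on the earlier of 4 January 2035 and 30 September 2035.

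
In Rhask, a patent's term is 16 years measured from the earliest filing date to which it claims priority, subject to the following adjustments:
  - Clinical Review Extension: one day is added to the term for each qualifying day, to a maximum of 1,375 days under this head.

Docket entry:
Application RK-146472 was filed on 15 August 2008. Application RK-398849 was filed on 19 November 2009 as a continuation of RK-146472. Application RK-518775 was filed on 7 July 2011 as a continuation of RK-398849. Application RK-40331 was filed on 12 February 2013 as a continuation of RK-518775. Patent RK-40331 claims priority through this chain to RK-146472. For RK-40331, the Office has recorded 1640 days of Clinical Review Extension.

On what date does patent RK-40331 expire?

Earliest priority filing: 15 August 2008.
Base term: 15 August 2008 + 16 years → 15 August 2024.
Clinical Review Extension: 1640 days claimed exceeds the 1375-day cap, so +1375 days → 21 May 2028.

2028-05-21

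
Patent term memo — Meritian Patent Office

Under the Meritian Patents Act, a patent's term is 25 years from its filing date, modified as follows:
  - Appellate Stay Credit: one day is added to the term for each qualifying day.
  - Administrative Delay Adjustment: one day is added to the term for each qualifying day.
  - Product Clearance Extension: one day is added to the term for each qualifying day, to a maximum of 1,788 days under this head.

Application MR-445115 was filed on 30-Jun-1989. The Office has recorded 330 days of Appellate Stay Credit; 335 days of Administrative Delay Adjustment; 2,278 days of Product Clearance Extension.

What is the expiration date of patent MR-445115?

March 18, 2021

Base term: filing date + 25 years → 30 June 2014.
Appellate Stay Credit: +330 days → 26 May 2015.
Administrative Delay Adjustment: +335 days → 25 April 2016.
Product Clearance Extension: 2278 days claimed exceeds the 1788-day cap, so +1788 days → 18 March 2021.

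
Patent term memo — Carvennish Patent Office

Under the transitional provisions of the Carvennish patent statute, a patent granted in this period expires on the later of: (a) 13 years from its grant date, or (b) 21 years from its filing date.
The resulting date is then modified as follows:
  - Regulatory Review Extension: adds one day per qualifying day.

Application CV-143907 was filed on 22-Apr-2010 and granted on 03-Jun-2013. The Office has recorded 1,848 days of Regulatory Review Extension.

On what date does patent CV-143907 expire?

(a) grant + 13 years → 3 June 2026.
(b) filing + 21 years → 22 April 2031.
Later of the two: 22 April 2031.
Regulatory Review Extension: +1848 days → 13 May 2036.

May 13, 2036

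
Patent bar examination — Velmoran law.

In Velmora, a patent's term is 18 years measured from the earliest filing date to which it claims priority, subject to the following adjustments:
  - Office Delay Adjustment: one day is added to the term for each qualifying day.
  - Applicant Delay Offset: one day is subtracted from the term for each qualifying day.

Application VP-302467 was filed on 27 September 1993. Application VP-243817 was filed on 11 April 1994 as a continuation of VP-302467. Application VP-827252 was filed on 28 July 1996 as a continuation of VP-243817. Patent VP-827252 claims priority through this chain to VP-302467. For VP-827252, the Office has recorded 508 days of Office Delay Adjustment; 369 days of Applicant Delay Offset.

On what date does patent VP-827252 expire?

Earliest priority filing: 27 September 1993.
Base term: 27 September 1993 + 18 years → 27 September 2011.
Office Delay Adjustment: +508 days → 16 February 2013.
Applicant Delay Offset: −369 days → 13 February 2012.

2012-02-13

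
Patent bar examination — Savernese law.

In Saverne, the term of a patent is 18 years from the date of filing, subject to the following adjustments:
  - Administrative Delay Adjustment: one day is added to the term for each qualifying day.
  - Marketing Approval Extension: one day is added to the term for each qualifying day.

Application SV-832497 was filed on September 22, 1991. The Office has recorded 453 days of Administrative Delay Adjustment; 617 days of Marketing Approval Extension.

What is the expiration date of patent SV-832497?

Base term: filing date + 18 years → 22 September 2009.
Administrative Delay Adjustment: +453 days → 19 December 2010.
Marketing Approval Extension: +617 days → 27 August 2012.

2012-08-27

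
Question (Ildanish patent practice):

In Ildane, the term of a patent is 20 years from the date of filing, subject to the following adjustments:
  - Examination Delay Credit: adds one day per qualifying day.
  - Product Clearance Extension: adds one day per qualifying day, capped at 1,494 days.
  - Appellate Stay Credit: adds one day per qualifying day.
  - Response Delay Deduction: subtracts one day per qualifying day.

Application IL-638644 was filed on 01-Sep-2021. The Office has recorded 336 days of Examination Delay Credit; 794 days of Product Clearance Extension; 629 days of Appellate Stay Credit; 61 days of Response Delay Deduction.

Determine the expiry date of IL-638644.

Base term: filing date + 20 years → 1 September 2041.
Examination Delay Credit: +336 days → 3 August 2042.
Product Clearance Extension: 794 days (within the 1494-day cap) → +794 days → 5 October 2044.
Appellate Stay Credit: +629 days → 26 June 2046.
Response Delay Deduction: −61 days → 26 April 2046.

2046-04-26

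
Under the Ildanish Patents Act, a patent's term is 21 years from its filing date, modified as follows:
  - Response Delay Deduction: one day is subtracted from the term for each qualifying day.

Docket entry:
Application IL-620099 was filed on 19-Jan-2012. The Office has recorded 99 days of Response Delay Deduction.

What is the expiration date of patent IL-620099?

Base term: filing date + 21 years → 19 January 2033.
Response Delay Deduction: −99 days → 12 October 2032.

2032-10-12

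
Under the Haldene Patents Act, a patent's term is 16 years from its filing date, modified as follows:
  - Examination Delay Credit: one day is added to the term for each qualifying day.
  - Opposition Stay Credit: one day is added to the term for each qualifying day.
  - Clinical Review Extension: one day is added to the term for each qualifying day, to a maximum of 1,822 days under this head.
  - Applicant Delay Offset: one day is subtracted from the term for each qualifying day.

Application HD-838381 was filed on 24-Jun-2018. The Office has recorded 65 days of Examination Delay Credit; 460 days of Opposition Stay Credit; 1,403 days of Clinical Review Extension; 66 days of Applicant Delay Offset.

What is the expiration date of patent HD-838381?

Base term: filing date + 16 years → 24 June 2034.
Examination Delay Credit: +65 days → 28 August 2034.
Opposition Stay Credit: +460 days → 1 December 2035.
Clinical Review Extension: 1403 days (within the 1822-day cap) → +1403 days → 4 October 2039.
Applicant Delay Offset: −66 days → 30 July 2039.

2039-07-30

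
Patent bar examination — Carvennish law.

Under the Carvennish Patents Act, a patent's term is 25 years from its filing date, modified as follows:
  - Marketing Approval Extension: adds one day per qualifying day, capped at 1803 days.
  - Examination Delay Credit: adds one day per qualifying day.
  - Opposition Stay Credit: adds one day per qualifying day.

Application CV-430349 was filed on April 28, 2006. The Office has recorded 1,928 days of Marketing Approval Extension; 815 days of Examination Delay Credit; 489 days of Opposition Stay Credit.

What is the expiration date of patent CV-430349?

Base term: filing date + 25 years → 28 April 2031.
Marketing Approval Extension: 1928 days claimed exceeds the 1803-day cap, so +1803 days → 4 April 2036.
Examination Delay Credit: +815 days → 28 June 2038.
Opposition Stay Credit: +489 days → 30 October 2039.

2039-10-30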